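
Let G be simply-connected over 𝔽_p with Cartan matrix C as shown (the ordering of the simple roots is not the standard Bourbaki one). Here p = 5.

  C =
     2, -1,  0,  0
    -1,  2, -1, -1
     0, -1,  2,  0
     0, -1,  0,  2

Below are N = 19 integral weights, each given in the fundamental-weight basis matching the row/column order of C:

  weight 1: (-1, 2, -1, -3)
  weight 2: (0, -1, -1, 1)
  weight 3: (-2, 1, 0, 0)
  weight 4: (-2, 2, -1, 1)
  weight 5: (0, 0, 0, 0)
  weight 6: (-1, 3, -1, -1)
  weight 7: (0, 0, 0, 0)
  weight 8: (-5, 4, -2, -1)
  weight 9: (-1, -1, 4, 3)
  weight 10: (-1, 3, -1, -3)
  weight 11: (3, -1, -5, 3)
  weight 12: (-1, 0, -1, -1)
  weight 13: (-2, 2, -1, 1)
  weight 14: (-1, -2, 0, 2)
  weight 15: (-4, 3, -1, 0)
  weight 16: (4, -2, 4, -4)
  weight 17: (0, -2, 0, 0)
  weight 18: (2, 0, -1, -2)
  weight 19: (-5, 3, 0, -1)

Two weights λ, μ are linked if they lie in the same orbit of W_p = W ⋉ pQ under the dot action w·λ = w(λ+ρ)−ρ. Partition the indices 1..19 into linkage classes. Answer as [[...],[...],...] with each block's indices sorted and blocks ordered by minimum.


C ↔ D_4 under row/col permutation; |W(D_4)| = 192.

Ā_5 reps of the 19 weights (D_4, coords as presented):

    λ_1 → (0, 1, 0, 2)
    λ_2 → (1, 0, 0, 2)
    λ_3 → (1, 1, 1, 1)
    λ_4 → (1, 0, 0, 2)
    λ_5 → (1, 1, 1, 1)
    λ_6 → (0, 1, 0, 0)
    λ_7 → (1, 1, 1, 1)
    λ_8 → (4, 0, 1, 0)
    λ_9 → (4, 0, 1, 0)
    λ_10 → (0, 1, 0, 2)
    λ_11 → (0, 1, 0, 0)
    λ_12 → (0, 1, 0, 0)
    λ_13 → (1, 0, 0, 2)
    λ_14 → (1, 0, 0, 2)
    λ_15 → (3, 0, 0, 1)
    λ_16 → (0, 1, 0, 0)
    λ_17 → (0, 1, 0, 0)
    λ_18 → (3, 0, 0, 1)
    λ_19 → (4, 0, 1, 0)

6 distinct reps among the 19 weights ⇒ 6 W_5-linkage classes:

[[1, 10], [2, 4, 13, 14], [3, 5, 7], [6, 11, 12, 16, 17], [8, 9, 19], [15, 18]]


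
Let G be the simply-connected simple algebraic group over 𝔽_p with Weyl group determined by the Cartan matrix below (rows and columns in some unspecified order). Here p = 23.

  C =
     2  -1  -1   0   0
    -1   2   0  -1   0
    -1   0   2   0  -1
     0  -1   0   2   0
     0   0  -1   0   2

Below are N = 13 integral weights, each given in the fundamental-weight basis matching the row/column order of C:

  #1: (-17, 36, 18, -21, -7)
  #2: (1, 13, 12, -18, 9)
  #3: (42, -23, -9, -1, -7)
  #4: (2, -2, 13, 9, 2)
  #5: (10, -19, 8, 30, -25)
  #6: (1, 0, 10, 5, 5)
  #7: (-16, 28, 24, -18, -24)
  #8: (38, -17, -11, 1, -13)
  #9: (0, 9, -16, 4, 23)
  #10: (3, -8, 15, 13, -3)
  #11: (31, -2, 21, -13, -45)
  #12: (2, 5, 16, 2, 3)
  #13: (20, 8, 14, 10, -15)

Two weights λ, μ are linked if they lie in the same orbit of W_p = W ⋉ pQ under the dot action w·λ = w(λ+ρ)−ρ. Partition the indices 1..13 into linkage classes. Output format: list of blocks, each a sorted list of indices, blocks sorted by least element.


Dynkin diagram of C (from the 8 off-diagonal −1 entries): A_5.

Ā_23 reps of the 13 weights (A_5, coords as presented):

  λ_1 → (2, 1, 11, 3, 3)
  λ_2 → (1, 0, 6, 2, 6)
  λ_3 → (1, 0, 6, 2, 6)
  λ_4 → (2, 1, 11, 3, 3)
  λ_5 → (10, 3, 1, 1, 7)
  λ_6 → (2, 1, 11, 3, 3)
  λ_7 → (1, 0, 6, 2, 6)
  λ_8 → (1, 0, 6, 2, 6)
  λ_9 → (10, 3, 1, 1, 7)
  λ_10 → (3, 4, 9, 3, 2)
  λ_11 → (10, 3, 1, 1, 7)
  λ_12 → (2, 1, 11, 3, 3)
  λ_13 → (10, 3, 1, 1, 7)

Linkage partition of the 13 weights (4 classes, p=23):

[[1, 4, 6, 12], [2, 3, 7, 8], [5, 9, 11, 13], [10]]


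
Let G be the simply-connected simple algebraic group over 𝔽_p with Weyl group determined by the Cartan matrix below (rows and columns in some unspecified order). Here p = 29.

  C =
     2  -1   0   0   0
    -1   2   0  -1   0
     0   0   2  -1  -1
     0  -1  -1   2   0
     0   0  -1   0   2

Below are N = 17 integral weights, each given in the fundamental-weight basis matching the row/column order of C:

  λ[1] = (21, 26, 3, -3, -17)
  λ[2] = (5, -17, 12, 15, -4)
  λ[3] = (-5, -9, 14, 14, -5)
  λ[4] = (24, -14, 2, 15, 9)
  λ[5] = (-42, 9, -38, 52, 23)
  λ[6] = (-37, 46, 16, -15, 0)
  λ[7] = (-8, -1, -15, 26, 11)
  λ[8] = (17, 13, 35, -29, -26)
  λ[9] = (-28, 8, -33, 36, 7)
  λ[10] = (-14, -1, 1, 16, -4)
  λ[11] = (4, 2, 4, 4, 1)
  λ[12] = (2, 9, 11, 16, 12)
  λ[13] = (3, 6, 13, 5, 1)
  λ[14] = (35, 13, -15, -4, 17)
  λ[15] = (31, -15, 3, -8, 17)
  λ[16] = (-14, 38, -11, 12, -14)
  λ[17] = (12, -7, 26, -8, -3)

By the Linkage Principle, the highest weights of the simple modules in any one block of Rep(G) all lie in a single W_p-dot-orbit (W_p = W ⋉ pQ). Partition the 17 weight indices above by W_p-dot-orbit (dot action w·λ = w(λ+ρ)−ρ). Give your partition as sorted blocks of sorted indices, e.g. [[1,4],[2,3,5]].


A_5 Cartan matrix, 5 simple roots permuted; ρ=(1,1,1,1,1).

W_29-reps of the 17 weights in Ā_29 (same 5-coord order as C):

  [1] (0, 7, 12, 6, 2);  [2] (10, 6, 10, 0, 3);  [3] (7, 4, 11, 3, 3);  [4] (0, 13, 1, 3, 2);  [5] (5, 3, 5, 5, 2);  [6] (7, 4, 11, 3, 3);  [7] (0, 7, 12, 6, 2);  [8] (7, 4, 11, 3, 3);  [9] (5, 3, 5, 5, 2);  [10] (0, 13, 1, 3, 2);  [11] (5, 3, 5, 5, 2);  [12] (0, 13, 1, 3, 2);  [13] (0, 7, 12, 6, 2);  [14] (7, 4, 11, 3, 3);  [15] (7, 4, 11, 3, 3);  [16] (10, 6, 10, 0, 3);  [17] (0, 7, 12, 6, 2)

These 17 weights hit 5 W_29-dot-orbits; sizes (4, 2, 5, 3, 3):

[[1, 7, 13, 17], [2, 16], [3, 6, 8, 14, 15], [4, 10, 12], [5, 9, 11]]


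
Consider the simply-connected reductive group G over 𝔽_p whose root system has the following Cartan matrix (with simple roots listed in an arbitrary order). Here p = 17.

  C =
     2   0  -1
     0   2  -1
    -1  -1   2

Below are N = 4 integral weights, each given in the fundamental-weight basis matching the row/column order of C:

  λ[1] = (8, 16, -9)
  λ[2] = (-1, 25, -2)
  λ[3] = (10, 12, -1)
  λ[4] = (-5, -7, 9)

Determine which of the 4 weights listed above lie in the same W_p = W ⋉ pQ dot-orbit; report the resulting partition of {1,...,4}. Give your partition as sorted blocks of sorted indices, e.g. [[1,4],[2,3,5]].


Type A_3, rank 3, |W|=24; reorder rows/cols to standard.

Each λ_j+ρ reduced to Ā_17; 3-tuples below use C's row order:

    λ_1+ρ ↦ (0, 8, 8)
    λ_2+ρ ↦ (0, 8, 8)
    λ_3+ρ ↦ (4, 6, 0)
    λ_4+ρ ↦ (4, 6, 0)

These 4 weights hit 2 W_17-dot-orbits; sizes (2, 2):

[[1, 2], [3, 4]]


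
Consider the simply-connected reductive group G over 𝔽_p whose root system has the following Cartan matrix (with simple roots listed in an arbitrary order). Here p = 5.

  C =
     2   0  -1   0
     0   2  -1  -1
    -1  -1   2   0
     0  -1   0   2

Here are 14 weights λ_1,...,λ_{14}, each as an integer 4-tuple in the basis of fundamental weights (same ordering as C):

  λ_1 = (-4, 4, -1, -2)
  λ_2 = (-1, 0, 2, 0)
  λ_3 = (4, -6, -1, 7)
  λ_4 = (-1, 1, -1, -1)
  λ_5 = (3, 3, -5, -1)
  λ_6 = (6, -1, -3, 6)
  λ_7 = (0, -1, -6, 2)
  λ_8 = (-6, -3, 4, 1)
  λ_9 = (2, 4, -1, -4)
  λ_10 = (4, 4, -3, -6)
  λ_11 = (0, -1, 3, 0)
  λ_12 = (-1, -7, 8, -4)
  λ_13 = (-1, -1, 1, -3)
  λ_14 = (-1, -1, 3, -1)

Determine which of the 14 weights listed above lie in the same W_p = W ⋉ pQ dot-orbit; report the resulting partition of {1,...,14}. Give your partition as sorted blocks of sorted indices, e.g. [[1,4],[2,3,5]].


Dynkin diagram of C (from the 6 off-diagonal −1 entries): A_4.

Ā_5 reps of the 14 weights (A_4, coords as presented):

  1: (0, 1, 3, 1)
  2: (0, 1, 3, 1)
  3: (3, 0, 2, 0)
  4: (0, 2, 0, 0)
  5: (0, 0, 4, 0)
  6: (0, 2, 0, 0)
  7: (0, 1, 3, 1)
  8: (3, 0, 2, 0)
  9: (0, 2, 0, 0)
  10: (0, 2, 0, 0)
  11: (0, 0, 4, 0)
  12: (0, 1, 3, 1)
  13: (0, 2, 0, 0)
  14: (0, 0, 4, 0)

Grouping the 14 weights by Ā_5-representative: 4 linkage classes.

[[1, 2, 7, 12], [3, 8], [4, 6, 9, 10, 13], [5, 11, 14]]


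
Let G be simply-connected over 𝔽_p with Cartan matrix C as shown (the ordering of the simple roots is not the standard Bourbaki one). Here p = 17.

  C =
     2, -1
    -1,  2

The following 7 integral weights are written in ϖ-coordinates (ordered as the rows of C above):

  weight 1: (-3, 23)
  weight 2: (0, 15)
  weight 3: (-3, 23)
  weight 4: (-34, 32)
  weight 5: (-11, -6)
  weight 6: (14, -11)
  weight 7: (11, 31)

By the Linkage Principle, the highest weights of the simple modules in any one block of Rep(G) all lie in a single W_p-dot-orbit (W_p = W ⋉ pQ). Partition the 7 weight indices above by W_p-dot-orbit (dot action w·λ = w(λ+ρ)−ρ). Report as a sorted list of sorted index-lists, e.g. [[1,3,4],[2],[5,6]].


Root system A_2: the 2×2 matrix C matches after relabeling.

λ_j+ρ reflected into Ā_17 (⟨·,θ^∨⟩≤17); 2-tuples as given:

  [1] (5, 10);  [2] (1, 16);  [3] (5, 10);  [4] (1, 16);  [5] (5, 10);  [6] (5, 10);  [7] (5, 10)

Linkage partition of the 7 weights (2 classes, p=17):

[[1, 3, 5, 6, 7], [2, 4]]


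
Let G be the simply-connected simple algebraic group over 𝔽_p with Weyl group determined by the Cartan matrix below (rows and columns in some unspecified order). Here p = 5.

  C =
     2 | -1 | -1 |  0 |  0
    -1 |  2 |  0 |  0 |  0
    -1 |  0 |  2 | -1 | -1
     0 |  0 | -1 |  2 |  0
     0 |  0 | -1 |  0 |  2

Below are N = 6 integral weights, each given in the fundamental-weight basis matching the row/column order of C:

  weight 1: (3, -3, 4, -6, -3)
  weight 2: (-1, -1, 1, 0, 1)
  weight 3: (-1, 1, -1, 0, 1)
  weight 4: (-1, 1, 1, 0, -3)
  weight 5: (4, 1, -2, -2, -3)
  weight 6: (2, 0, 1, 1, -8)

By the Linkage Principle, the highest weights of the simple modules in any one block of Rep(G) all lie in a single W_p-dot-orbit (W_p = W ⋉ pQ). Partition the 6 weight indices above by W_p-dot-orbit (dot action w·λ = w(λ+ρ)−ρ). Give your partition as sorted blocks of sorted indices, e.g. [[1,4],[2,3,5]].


Type D_5, rank 5, |W|=1920; reorder rows/cols to standard.

Each λ_j+ρ reduced to Ā_5; 5-tuples below use C's row order:

    λ_1+ρ ↦ (0, 2, 0, 1, 2)
    λ_2+ρ ↦ (0, 2, 0, 1, 2)
    λ_3+ρ ↦ (0, 2, 0, 1, 2)
    λ_4+ρ ↦ (0, 2, 0, 1, 2)
    λ_5+ρ ↦ (1, 0, 1, 1, 0)
    λ_6+ρ ↦ (1, 0, 1, 1, 0)

Linkage partition of the 6 weights (2 classes, p=5):

[[1, 2, 3, 4], [5, 6]]


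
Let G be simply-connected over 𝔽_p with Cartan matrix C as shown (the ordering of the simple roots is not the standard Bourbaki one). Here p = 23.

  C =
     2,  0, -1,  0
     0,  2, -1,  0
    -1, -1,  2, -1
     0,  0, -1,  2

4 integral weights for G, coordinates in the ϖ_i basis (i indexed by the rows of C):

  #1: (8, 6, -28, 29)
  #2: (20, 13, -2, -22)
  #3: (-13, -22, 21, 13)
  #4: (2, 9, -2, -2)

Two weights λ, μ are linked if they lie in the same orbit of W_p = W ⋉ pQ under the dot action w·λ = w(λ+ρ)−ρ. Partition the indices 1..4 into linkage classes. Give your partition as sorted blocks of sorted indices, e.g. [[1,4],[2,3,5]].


Dynkin diagram of C (from the 6 off-diagonal −1 entries): D_4.

Ā_23 reps of the 4 weights (D_4, coords as presented):

    [1] (3, 5, 4, 4)
    [2] (1, 8, 1, 1)
    [3] (1, 8, 1, 1)
    [4] (1, 8, 1, 1)

2 distinct reps among the 4 weights ⇒ 2 W_23-linkage classes:

[[1], [2, 3, 4]]


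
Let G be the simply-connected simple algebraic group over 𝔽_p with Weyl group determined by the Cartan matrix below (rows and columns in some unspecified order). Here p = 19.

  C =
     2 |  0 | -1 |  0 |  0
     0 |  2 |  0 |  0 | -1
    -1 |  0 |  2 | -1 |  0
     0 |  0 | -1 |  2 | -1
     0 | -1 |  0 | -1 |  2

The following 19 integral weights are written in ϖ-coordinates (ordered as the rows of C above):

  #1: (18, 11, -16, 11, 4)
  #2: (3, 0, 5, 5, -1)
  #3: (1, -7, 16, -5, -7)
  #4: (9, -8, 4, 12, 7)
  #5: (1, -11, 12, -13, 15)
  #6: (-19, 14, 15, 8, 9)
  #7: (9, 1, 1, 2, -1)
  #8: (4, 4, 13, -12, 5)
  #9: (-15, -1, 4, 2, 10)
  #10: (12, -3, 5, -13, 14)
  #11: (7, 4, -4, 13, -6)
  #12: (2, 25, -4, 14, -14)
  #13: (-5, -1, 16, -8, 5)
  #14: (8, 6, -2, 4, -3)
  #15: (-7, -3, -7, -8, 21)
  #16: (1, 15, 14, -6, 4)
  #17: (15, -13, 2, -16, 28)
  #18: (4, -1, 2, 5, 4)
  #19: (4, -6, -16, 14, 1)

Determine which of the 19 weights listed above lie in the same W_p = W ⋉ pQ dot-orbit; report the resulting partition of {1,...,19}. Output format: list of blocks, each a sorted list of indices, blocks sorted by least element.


Root system A_5: the 5×5 matrix C matches after relabeling.

Alcove-folded reps (p=19, 19 weights, presented ϖ-order):

  λ_1+ρ ↦ (10, 2, 2, 3, 0) · λ_2+ρ ↦ (4, 1, 6, 6, 0) · λ_3+ρ ↦ (2, 4, 1, 6, 6) · λ_4+ρ ↦ (5, 1, 2, 2, 9) · λ_5+ρ ↦ (2, 4, 1, 6, 6) · λ_6+ρ ↦ (2, 4, 1, 6, 6) · λ_7+ρ ↦ (10, 2, 2, 3, 0) · λ_8+ρ ↦ (5, 0, 3, 6, 5) · λ_9+ρ ↦ (5, 0, 3, 6, 5) · λ_10+ρ ↦ (4, 1, 6, 6, 0) · λ_11+ρ ↦ (5, 0, 3, 6, 5) · λ_12+ρ ↦ (2, 4, 1, 6, 6) · λ_13+ρ ↦ (4, 1, 6, 6, 0) · λ_14+ρ ↦ (8, 5, 1, 2, 2) · λ_15+ρ ↦ (4, 1, 6, 6, 0) · λ_16+ρ ↦ (10, 2, 2, 3, 0) · λ_17+ρ ↦ (10, 2, 2, 3, 0) · λ_18+ρ ↦ (5, 0, 3, 6, 5) · λ_19+ρ ↦ (10, 2, 2, 3, 0)

Grouping the 19 weights by Ā_19-representative: 6 linkage classes.

[[1, 7, 16, 17, 19], [2, 10, 13, 15], [3, 5, 6, 12], [4], [8, 9, 11, 18], [14]]


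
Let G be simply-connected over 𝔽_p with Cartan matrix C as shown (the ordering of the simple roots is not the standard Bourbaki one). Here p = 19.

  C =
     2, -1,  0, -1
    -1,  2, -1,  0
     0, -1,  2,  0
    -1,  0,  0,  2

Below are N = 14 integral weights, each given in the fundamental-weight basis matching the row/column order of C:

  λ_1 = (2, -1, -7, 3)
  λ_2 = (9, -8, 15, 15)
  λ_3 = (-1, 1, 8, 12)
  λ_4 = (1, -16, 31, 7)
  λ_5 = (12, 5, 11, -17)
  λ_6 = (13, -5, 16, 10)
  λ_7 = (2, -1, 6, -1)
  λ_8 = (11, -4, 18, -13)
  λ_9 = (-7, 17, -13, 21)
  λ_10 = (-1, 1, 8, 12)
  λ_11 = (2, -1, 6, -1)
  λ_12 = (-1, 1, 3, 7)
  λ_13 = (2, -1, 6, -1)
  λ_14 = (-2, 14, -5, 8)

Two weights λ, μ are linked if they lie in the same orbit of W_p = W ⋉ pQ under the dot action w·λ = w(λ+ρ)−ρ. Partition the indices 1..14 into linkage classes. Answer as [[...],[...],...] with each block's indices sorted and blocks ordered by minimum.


A_4 Cartan matrix, 4 simple roots permuted; ρ=(1,1,1,1).

Ā_19 reps of the 14 weights (A_4, coords as presented):

  λ_1+ρ ↦ (3, 3, 0, 1);  λ_2+ρ ↦ (3, 0, 7, 0);  λ_3+ρ ↦ (0, 2, 4, 8);  λ_4+ρ ↦ (0, 2, 4, 8);  λ_5+ρ ↦ (3, 3, 0, 1);  λ_6+ρ ↦ (0, 2, 4, 8);  λ_7+ρ ↦ (3, 0, 7, 0);  λ_8+ρ ↦ (3, 0, 7, 0);  λ_9+ρ ↦ (3, 3, 0, 1);  λ_10+ρ ↦ (0, 2, 4, 8);  λ_11+ρ ↦ (3, 0, 7, 0);  λ_12+ρ ↦ (0, 2, 4, 8);  λ_13+ρ ↦ (3, 0, 7, 0);  λ_14+ρ ↦ (1, 10, 0, 4)

These 14 weights hit 4 W_19-dot-orbits; sizes (3, 5, 5, 1):

[[1, 5, 9], [2, 7, 8, 11, 13], [3, 4, 6, 10, 12], [14]]


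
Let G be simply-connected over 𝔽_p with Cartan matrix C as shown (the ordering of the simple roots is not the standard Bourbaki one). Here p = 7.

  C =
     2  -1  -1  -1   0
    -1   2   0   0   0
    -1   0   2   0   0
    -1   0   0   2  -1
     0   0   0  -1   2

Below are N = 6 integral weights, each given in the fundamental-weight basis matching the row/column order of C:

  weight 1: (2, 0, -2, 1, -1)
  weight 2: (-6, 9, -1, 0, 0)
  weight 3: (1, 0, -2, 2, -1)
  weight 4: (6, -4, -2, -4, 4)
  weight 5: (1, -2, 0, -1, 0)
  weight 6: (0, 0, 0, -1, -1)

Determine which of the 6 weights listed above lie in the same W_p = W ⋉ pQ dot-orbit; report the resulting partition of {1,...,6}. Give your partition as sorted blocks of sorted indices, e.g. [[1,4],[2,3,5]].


D_5 Cartan matrix, 5 simple roots permuted; ρ=(1,1,1,1,1).

W_7-reps of the 6 weights in Ā_7 (same 5-coord order as C):

    λ_1+ρ ↦ (1, 1, 1, 0, 1)
    λ_2+ρ ↦ (1, 1, 1, 0, 0)
    λ_3+ρ ↦ (1, 1, 1, 0, 0)
    λ_4+ρ ↦ (1, 1, 1, 0, 0)
    λ_5+ρ ↦ (1, 1, 1, 0, 1)
    λ_6+ρ ↦ (1, 1, 1, 0, 0)

Grouping the 6 weights by Ā_7-representative: 2 linkage classes.

[[1, 5], [2, 3, 4, 6]]


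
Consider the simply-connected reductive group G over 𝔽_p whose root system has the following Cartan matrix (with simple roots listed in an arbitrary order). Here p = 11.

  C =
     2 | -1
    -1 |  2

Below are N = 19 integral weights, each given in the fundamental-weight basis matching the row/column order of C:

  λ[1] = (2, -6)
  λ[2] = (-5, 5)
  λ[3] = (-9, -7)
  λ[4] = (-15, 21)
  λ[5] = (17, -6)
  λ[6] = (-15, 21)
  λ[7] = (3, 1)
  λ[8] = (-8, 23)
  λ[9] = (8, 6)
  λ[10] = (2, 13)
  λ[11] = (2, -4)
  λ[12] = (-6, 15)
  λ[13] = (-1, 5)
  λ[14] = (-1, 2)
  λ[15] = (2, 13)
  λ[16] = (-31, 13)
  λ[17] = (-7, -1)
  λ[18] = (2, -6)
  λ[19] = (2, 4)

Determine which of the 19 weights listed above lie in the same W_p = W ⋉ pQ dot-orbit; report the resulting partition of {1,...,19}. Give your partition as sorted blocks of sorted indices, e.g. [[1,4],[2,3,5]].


Root system A_2: the 2×2 matrix C matches after relabeling.

Folding the 19 weights λ_j+ρ into Ā_11 (reps in the given 2-coord order):

    [1] (2, 3)
    [2] (4, 2)
    [3] (3, 5)
    [4] (0, 3)
    [5] (4, 2)
    [6] (0, 3)
    [7] (4, 2)
    [8] (4, 2)
    [9] (4, 2)
    [10] (3, 5)
    [11] (0, 3)
    [12] (0, 6)
    [13] (0, 6)
    [14] (0, 3)
    [15] (3, 5)
    [16] (3, 5)
    [17] (0, 6)
    [18] (2, 3)
    [19] (3, 5)

5 distinct reps among the 19 weights ⇒ 5 W_11-linkage classes:

[[1, 18], [2, 5, 7, 8, 9], [3, 10, 15, 16, 19], [4, 6, 11, 14], [12, 13, 17]]


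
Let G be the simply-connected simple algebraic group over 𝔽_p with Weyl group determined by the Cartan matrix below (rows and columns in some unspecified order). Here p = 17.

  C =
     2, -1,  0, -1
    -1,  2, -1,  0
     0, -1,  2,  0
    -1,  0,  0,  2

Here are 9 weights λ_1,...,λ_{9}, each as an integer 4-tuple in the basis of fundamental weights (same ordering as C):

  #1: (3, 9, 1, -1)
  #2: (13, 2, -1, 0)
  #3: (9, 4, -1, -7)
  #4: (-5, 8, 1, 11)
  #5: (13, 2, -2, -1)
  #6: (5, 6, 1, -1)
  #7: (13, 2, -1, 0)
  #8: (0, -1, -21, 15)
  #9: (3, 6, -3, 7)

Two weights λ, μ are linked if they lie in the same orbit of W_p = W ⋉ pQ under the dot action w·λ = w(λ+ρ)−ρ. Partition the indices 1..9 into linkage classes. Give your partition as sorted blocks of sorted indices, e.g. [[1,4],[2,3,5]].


C ↔ A_4 under row/col permutation; |W(A_4)| = 120.

Each λ_j+ρ reduced to Ā_17; 4-tuples below use C's row order:

  [1] (4, 10, 2, 0) · [2] (14, 2, 1, 0) · [3] (4, 5, 0, 6) · [4] (4, 5, 0, 6) · [5] (14, 2, 1, 0) · [6] (6, 7, 2, 0) · [7] (14, 2, 1, 0) · [8] (14, 2, 1, 0) · [9] (4, 5, 0, 6)

Linkage partition of the 9 weights (4 classes, p=17):

[[1], [2, 5, 7, 8], [3, 4, 9], [6]]


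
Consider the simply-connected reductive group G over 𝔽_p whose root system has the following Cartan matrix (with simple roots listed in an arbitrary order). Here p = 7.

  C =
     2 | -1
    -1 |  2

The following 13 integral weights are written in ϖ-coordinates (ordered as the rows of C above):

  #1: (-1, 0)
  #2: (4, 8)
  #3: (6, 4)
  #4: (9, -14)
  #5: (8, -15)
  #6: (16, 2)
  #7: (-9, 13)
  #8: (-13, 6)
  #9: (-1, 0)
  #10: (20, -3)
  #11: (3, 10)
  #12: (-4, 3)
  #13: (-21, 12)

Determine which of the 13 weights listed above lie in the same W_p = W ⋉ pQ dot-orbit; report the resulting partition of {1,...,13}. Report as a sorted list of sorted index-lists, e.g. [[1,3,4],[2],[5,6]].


Dynkin diagram of C (from the 2 off-diagonal −1 entries): A_2.

Alcove-folded reps (p=7, 13 weights, presented ϖ-order):

  [1] (0, 1)
  [2] (2, 0)
  [3] (2, 0)
  [4] (3, 1)
  [5] (2, 0)
  [6] (3, 1)
  [7] (0, 1)
  [8] (2, 0)
  [9] (0, 1)
  [10] (2, 0)
  [11] (3, 1)
  [12] (3, 1)
  [13] (6, 0)

Partition of {1..13} into 4 W_7-dot-orbits:

[[1, 7, 9], [2, 3, 5, 8, 10], [4, 6, 11, 12], [13]]


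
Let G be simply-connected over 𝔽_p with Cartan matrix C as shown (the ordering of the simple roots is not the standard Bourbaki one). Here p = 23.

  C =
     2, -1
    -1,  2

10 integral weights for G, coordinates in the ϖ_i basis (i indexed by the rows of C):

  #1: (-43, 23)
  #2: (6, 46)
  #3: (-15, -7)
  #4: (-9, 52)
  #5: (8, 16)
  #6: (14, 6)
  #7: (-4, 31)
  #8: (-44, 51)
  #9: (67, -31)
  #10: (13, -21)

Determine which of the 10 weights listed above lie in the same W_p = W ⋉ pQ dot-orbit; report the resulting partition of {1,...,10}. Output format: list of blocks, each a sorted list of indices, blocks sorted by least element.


Type A_2, rank 2, |W|=6; reorder rows/cols to standard.

λ_j+ρ reflected into Ā_23 (⟨·,θ^∨⟩≤23); 2-tuples as given:

  1: (4, 1)
  2: (15, 7)
  3: (6, 14)
  4: (15, 7)
  5: (6, 14)
  6: (15, 7)
  7: (6, 14)
  8: (6, 14)
  9: (15, 7)
  10: (6, 14)

The 10 indices split into 3 linkage classes (same alcove rep ⇔ same W_23-dot-orbit):

[[1], [2, 4, 6, 9], [3, 5, 7, 8, 10]]


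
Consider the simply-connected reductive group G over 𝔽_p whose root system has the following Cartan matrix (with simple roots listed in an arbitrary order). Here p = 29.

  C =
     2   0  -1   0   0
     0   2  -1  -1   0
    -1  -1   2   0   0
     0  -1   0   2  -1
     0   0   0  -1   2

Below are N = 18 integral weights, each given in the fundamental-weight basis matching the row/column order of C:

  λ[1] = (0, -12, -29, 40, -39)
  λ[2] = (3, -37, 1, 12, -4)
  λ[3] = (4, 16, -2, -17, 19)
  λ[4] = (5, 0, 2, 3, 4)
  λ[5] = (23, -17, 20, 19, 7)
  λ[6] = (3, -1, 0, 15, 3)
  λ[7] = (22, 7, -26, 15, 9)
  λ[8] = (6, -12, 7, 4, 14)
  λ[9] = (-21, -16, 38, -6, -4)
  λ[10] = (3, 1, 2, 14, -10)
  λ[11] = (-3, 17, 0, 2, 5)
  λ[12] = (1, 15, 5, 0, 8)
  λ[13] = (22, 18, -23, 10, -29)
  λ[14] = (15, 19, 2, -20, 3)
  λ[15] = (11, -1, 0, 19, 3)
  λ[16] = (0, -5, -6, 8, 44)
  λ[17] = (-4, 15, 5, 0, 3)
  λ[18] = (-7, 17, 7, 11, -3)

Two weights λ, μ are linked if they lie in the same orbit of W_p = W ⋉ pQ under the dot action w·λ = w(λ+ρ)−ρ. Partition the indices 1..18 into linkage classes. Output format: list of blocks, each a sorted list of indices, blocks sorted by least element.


Type A_5, rank 5, |W|=720; reorder rows/cols to standard.

Each λ_j+ρ reduced to Ā_29; 5-tuples below use C's row order:

  [1] (1, 17, 1, 3, 6)
  [2] (3, 16, 3, 1, 4)
  [3] (4, 0, 1, 16, 4)
  [4] (6, 1, 3, 4, 5)
  [5] (4, 0, 1, 16, 4)
  [6] (4, 0, 1, 16, 4)
  [7] (3, 16, 3, 1, 4)
  [8] (4, 2, 3, 6, 9)
  [9] (6, 1, 3, 4, 5)
  [10] (4, 2, 3, 6, 9)
  [11] (1, 17, 1, 3, 6)
  [12] (3, 16, 3, 1, 4)
  [13] (1, 17, 1, 3, 6)
  [14] (6, 1, 3, 4, 5)
  [15] (4, 0, 1, 16, 4)
  [16] (4, 0, 1, 16, 4)
  [17] (3, 16, 3, 1, 4)
  [18] (1, 17, 1, 3, 6)

These 18 weights hit 5 W_29-dot-orbits; sizes (4, 4, 5, 3, 2):

[[1, 11, 13, 18], [2, 7, 12, 17], [3, 5, 6, 15, 16], [4, 9, 14], [8, 10]]


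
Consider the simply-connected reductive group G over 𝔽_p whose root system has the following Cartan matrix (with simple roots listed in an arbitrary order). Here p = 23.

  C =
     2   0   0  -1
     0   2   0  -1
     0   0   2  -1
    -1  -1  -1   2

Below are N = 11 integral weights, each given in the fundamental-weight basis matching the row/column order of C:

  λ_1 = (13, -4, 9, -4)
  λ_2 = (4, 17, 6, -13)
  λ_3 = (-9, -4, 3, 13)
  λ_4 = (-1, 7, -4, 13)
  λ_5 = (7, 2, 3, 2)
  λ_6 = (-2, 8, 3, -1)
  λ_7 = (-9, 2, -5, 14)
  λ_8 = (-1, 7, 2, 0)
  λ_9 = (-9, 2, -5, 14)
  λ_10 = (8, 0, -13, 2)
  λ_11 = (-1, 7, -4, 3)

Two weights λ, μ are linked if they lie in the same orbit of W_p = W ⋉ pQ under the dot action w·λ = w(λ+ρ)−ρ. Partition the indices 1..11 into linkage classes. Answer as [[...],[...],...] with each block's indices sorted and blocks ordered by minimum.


Cartan matrix: type D_4 (|W|=192); un-permuting the 4 rows.

Alcove-folded reps (p=23, 11 weights, presented ϖ-order):

  [1] (8, 3, 4, 3)
  [2] (7, 6, 5, 0)
  [3] (8, 3, 4, 3)
  [4] (0, 8, 3, 1)
  [5] (8, 3, 4, 3)
  [6] (0, 8, 3, 1)
  [7] (8, 3, 4, 3)
  [8] (0, 8, 3, 1)
  [9] (8, 3, 4, 3)
  [10] (0, 8, 3, 1)
  [11] (0, 8, 3, 1)

Partition of {1..11} into 3 W_23-dot-orbits:

[[1, 3, 5, 7, 9], [2], [4, 6, 8, 10, 11]]


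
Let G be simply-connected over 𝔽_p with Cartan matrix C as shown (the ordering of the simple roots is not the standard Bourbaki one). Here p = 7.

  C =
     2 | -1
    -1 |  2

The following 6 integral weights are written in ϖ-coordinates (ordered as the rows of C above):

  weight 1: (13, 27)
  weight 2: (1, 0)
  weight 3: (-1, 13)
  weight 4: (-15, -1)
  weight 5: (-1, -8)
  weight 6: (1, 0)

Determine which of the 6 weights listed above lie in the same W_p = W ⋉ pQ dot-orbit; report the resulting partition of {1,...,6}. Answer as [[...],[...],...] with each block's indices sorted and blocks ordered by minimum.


Type A_2, rank 2, |W|=6; reorder rows/cols to standard.

λ_j+ρ reflected into Ā_7 (⟨·,θ^∨⟩≤7); 2-tuples as given:

  λ_1+ρ ↦ (7, 0) · λ_2+ρ ↦ (2, 1) · λ_3+ρ ↦ (7, 0) · λ_4+ρ ↦ (7, 0) · λ_5+ρ ↦ (7, 0) · λ_6+ρ ↦ (2, 1)

Linkage partition of the 6 weights (2 classes, p=7):

[[1, 3, 4, 5], [2, 6]]


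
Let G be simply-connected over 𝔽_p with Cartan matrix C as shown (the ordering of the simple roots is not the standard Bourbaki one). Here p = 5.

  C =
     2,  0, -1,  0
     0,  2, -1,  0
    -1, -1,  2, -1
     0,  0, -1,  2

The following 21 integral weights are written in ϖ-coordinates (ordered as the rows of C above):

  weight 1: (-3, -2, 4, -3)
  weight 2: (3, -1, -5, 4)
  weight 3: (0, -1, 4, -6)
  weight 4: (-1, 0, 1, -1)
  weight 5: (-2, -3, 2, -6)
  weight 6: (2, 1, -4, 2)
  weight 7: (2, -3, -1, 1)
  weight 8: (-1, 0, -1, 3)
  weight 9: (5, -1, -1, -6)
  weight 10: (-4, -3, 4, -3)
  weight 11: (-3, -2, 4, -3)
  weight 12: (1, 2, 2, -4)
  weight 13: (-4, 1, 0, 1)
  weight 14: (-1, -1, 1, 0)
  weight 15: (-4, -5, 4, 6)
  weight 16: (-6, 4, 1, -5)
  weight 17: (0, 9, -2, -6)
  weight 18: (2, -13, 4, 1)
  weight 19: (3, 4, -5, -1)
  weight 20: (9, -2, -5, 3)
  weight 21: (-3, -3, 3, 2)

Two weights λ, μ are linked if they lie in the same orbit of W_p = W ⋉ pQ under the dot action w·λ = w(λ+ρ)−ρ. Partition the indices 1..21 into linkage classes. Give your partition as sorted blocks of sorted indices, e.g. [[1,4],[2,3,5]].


Dynkin diagram of C (from the 6 off-diagonal −1 entries): D_4.

Folding the 21 weights λ_j+ρ into Ā_5 (reps in the given 4-coord order):

    λ_1+ρ ↦ (2, 1, 0, 2)
    λ_2+ρ ↦ (0, 4, 0, 1)
    λ_3+ρ ↦ (0, 1, 0, 4)
    λ_4+ρ ↦ (0, 1, 2, 0)
    λ_5+ρ ↦ (2, 1, 0, 2)
    λ_6+ρ ↦ (0, 1, 2, 0)
    λ_7+ρ ↦ (1, 0, 2, 0)
    λ_8+ρ ↦ (0, 1, 0, 4)
    λ_9+ρ ↦ (0, 4, 0, 1)
    λ_10+ρ ↦ (1, 0, 2, 0)
    λ_11+ρ ↦ (2, 1, 0, 2)
    λ_12+ρ ↦ (1, 0, 2, 0)
    λ_13+ρ ↦ (1, 0, 2, 0)
    λ_14+ρ ↦ (0, 0, 2, 1)
    λ_15+ρ ↦ (2, 1, 0, 2)
    λ_16+ρ ↦ (0, 0, 2, 1)
    λ_17+ρ ↦ (0, 1, 0, 4)
    λ_18+ρ ↦ (1, 0, 2, 0)
    λ_19+ρ ↦ (0, 1, 0, 4)
    λ_20+ρ ↦ (0, 1, 0, 4)
    λ_21+ρ ↦ (0, 0, 2, 1)

The 21 indices split into 6 linkage classes (same alcove rep ⇔ same W_5-dot-orbit):

[[1, 5, 11, 15], [2, 9], [3, 8, 17, 19, 20], [4, 6], [7, 10, 12, 13, 18], [14, 16, 21]]


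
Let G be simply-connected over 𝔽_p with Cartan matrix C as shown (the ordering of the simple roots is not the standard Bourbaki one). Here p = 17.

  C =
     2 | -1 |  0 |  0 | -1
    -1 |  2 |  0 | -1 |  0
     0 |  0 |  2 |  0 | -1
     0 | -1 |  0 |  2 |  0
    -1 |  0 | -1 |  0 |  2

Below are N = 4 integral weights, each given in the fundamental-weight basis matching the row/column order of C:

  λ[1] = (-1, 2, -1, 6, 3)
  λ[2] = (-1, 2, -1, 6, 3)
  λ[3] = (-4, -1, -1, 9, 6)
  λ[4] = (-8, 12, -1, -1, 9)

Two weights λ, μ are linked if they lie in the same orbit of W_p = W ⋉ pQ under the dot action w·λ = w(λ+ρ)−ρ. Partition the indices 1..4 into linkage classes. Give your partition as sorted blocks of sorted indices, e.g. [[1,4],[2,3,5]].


Dynkin diagram of C (from the 8 off-diagonal −1 entries): A_5.

W_17-reps of the 4 weights in Ā_17 (same 5-coord order as C):

  [1] (0, 3, 0, 7, 4) · [2] (0, 3, 0, 7, 4) · [3] (0, 3, 0, 7, 4) · [4] (7, 6, 0, 0, 3)

These 4 weights hit 2 W_17-dot-orbits; sizes (3, 1):

[[1, 2, 3], [4]]


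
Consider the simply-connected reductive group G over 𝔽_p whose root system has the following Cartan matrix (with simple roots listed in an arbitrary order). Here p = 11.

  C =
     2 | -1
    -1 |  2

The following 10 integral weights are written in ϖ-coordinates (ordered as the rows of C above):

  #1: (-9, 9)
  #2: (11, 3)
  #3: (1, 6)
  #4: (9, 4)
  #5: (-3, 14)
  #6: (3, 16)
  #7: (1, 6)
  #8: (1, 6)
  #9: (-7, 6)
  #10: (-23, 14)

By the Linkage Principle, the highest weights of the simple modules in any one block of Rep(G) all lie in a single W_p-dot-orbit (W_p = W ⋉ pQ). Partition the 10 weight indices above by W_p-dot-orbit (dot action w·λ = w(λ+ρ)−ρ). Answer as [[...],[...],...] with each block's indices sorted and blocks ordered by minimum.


Cartan matrix: type A_2 (|W|=6); un-permuting the 2 rows.

Alcove-folded reps (p=11, 10 weights, presented ϖ-order):

    1: (8, 2)
    2: (6, 1)
    3: (2, 7)
    4: (6, 1)
    5: (2, 7)
    6: (6, 1)
    7: (2, 7)
    8: (2, 7)
    9: (6, 1)
    10: (0, 4)

The 10 indices split into 4 linkage classes (same alcove rep ⇔ same W_11-dot-orbit):

[[1], [2, 4, 6, 9], [3, 5, 7, 8], [10]]


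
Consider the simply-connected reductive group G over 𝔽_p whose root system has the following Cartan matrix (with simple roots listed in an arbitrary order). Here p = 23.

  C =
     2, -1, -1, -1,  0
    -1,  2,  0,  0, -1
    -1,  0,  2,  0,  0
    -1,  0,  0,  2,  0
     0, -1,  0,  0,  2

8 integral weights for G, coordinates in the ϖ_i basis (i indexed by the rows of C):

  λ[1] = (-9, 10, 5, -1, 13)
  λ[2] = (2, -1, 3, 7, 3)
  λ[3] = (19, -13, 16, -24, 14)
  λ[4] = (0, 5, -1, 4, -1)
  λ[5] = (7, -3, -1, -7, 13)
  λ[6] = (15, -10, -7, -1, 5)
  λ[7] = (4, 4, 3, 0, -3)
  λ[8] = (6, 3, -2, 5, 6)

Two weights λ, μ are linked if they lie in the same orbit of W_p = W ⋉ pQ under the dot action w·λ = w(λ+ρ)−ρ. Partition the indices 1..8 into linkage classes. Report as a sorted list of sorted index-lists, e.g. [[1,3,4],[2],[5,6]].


Type D_5, rank 5, |W|=1920; reorder rows/cols to standard.

Each λ_j+ρ reduced to Ā_23; 5-tuples below use C's row order:

  1: (0, 2, 0, 6, 12)
  2: (3, 0, 4, 8, 4)
  3: (0, 2, 0, 6, 12)
  4: (1, 6, 0, 5, 0)
  5: (0, 2, 0, 6, 12)
  6: (1, 6, 6, 0, 3)
  7: (5, 3, 4, 1, 2)
  8: (1, 6, 0, 5, 0)

These 8 weights hit 5 W_23-dot-orbits; sizes (3, 1, 2, 1, 1):

[[1, 3, 5], [2], [4, 8], [6], [7]]


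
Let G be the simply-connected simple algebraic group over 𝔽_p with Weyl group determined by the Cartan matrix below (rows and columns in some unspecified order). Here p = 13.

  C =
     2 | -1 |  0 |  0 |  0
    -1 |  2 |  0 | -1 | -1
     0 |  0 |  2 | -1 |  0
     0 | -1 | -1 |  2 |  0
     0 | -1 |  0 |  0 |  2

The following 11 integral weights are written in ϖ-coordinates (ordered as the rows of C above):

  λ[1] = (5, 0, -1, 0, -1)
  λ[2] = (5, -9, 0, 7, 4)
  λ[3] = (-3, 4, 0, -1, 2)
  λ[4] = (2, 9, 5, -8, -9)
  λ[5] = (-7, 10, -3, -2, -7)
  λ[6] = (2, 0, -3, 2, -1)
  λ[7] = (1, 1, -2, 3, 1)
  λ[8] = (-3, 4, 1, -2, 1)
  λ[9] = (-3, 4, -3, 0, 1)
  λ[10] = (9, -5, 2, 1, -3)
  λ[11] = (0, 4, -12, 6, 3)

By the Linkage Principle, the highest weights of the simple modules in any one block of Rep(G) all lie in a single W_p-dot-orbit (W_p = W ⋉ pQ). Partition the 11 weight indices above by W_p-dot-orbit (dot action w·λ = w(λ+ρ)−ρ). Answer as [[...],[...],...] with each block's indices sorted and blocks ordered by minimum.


Root system D_5: the 5×5 matrix C matches after relabeling.

Folding the 11 weights λ_j+ρ into Ā_13 (reps in the given 5-coord order):

  λ_1 → (6, 1, 0, 1, 0) · λ_2 → (2, 3, 1, 0, 3) · λ_3 → (2, 3, 1, 0, 3) · λ_4 → (2, 3, 1, 0, 3) · λ_5 → (2, 2, 1, 1, 2) · λ_6 → (3, 1, 2, 1, 0) · λ_7 → (2, 2, 1, 1, 2) · λ_8 → (2, 2, 1, 1, 2) · λ_9 → (2, 2, 1, 1, 2) · λ_10 → (2, 2, 1, 1, 2) · λ_11 → (3, 1, 2, 1, 0)

Linkage partition of the 11 weights (4 classes, p=13):

[[1], [2, 3, 4], [5, 7, 8, 9, 10], [6, 11]]


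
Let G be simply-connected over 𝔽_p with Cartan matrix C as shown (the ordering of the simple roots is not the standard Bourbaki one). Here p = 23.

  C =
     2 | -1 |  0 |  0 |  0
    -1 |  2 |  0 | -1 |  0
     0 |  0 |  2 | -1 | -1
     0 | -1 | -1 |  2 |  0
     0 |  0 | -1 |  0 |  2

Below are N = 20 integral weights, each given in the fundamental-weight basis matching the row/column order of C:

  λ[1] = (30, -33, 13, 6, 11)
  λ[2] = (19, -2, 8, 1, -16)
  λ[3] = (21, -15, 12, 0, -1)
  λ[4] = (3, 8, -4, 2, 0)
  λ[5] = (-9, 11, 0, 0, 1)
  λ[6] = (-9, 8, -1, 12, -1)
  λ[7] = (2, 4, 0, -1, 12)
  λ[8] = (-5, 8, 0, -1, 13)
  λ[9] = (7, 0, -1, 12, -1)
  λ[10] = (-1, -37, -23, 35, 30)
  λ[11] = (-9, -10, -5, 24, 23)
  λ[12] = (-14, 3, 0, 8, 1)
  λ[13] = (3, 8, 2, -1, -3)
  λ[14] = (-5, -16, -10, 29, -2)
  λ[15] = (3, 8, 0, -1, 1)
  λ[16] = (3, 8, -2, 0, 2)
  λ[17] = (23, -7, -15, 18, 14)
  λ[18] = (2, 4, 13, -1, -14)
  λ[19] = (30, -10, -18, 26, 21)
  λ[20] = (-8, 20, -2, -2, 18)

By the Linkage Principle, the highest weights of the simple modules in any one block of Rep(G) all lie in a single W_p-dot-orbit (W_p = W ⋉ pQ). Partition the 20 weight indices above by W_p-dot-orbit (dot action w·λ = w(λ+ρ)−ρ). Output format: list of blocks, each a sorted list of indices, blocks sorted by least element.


Cartan matrix: type A_5 (|W|=720); un-permuting the 5 rows.

Folding the 20 weights λ_j+ρ into Ā_23 (reps in the given 5-coord order):

  λ_1 → (2, 1, 2, 11, 1) · λ_2 → (8, 4, 1, 1, 2) · λ_3 → (8, 1, 0, 13, 0) · λ_4 → (4, 9, 1, 0, 2) · λ_5 → (8, 4, 1, 1, 2) · λ_6 → (8, 1, 0, 13, 0) · λ_7 → (3, 5, 1, 0, 13) · λ_8 → (3, 5, 1, 0, 13) · λ_9 → (8, 1, 0, 13, 0) · λ_10 → (8, 1, 0, 13, 0) · λ_11 → (8, 4, 1, 1, 2) · λ_12 → (4, 9, 1, 0, 2) · λ_13 → (4, 9, 1, 0, 2) · λ_14 → (8, 4, 1, 1, 2) · λ_15 → (4, 9, 1, 0, 2) · λ_16 → (4, 9, 1, 0, 2) · λ_17 → (3, 5, 1, 0, 13) · λ_18 → (3, 5, 1, 0, 13) · λ_19 → (3, 5, 1, 0, 13) · λ_20 → (8, 4, 1, 1, 2)

The 20 indices split into 5 linkage classes (same alcove rep ⇔ same W_23-dot-orbit):

[[1], [2, 5, 11, 14, 20], [3, 6, 9, 10], [4, 12, 13, 15, 16], [7, 8, 17, 18, 19]]


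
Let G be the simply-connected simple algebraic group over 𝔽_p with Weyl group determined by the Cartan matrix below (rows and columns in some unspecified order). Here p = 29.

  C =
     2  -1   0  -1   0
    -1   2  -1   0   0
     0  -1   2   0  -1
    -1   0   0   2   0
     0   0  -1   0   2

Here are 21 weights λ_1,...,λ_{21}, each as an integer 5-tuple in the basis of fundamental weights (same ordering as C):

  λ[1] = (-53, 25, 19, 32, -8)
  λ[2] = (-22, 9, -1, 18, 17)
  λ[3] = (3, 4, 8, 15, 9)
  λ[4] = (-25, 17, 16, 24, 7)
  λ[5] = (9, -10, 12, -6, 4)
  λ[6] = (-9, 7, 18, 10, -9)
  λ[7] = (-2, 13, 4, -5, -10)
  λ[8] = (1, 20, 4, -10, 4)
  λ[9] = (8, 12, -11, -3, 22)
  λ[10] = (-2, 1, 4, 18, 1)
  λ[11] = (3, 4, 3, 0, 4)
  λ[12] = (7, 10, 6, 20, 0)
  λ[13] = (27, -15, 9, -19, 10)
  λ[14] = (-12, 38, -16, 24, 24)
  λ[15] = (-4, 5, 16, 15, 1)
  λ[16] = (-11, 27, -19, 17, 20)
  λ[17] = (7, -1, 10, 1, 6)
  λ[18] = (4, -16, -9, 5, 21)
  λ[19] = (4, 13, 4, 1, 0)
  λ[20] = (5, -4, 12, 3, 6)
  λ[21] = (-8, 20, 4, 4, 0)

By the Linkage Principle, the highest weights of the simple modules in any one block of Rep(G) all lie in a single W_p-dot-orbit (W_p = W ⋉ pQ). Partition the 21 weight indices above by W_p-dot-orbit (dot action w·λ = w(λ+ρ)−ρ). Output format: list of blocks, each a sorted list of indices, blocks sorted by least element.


Type A_5, rank 5, |W|=720; reorder rows/cols to standard.

Ā_29 reps of the 21 weights (A_5, coords as presented):

    λ_1 → (3, 3, 10, 4, 7)
    λ_2 → (8, 0, 11, 2, 7)
    λ_3 → (4, 5, 4, 1, 5)
    λ_4 → (4, 6, 4, 8, 1)
    λ_5 → (4, 5, 4, 1, 5)
    λ_6 → (8, 0, 11, 2, 7)
    λ_7 → (4, 5, 4, 1, 5)
    λ_8 → (5, 14, 5, 2, 1)
    λ_9 → (3, 3, 10, 4, 7)
    λ_10 → (1, 1, 5, 18, 2)
    λ_11 → (4, 5, 4, 1, 5)
    λ_12 → (8, 0, 11, 2, 7)
    λ_13 → (4, 6, 4, 8, 1)
    λ_14 → (4, 5, 4, 1, 5)
    λ_15 → (3, 3, 10, 4, 7)
    λ_16 → (8, 0, 11, 2, 7)
    λ_17 → (8, 0, 11, 2, 7)
    λ_18 → (4, 6, 4, 8, 1)
    λ_19 → (5, 14, 5, 2, 1)
    λ_20 → (3, 3, 10, 4, 7)
    λ_21 → (5, 14, 5, 2, 1)

Partition of {1..21} into 6 W_29-dot-orbits:

[[1, 9, 15, 20], [2, 6, 12, 16, 17], [3, 5, 7, 11, 14], [4, 13, 18], [8, 19, 21], [10]]


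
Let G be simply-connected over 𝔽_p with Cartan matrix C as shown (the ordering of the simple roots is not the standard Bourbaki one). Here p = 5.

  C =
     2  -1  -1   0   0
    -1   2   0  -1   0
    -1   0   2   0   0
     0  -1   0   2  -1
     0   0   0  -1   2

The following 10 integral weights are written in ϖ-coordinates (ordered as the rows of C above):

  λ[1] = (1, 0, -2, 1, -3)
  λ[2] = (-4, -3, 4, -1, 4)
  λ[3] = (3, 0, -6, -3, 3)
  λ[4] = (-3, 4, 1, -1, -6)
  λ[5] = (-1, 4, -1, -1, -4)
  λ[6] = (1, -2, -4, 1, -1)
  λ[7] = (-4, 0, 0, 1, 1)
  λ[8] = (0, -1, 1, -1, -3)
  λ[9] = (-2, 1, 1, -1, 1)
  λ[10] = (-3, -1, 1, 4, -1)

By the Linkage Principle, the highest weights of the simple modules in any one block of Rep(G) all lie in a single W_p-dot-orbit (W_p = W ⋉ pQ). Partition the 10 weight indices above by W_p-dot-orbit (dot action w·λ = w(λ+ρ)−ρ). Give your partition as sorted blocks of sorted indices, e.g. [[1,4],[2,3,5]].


Dynkin diagram of C (from the 8 off-diagonal −1 entries): A_5.

Folding the 10 weights λ_j+ρ into Ā_5 (reps in the given 5-coord order):

  1: (1, 1, 1, 0, 2);  2: (0, 2, 0, 3, 0);  3: (1, 1, 1, 0, 0);  4: (0, 2, 0, 3, 0);  5: (0, 2, 0, 3, 0);  6: (1, 1, 1, 0, 0);  7: (1, 1, 1, 0, 2);  8: (1, 1, 1, 0, 0);  9: (1, 1, 1, 0, 2);  10: (0, 2, 0, 3, 0)

3 distinct reps among the 10 weights ⇒ 3 W_5-linkage classes:

[[1, 7, 9], [2, 4, 5, 10], [3, 6, 8]]


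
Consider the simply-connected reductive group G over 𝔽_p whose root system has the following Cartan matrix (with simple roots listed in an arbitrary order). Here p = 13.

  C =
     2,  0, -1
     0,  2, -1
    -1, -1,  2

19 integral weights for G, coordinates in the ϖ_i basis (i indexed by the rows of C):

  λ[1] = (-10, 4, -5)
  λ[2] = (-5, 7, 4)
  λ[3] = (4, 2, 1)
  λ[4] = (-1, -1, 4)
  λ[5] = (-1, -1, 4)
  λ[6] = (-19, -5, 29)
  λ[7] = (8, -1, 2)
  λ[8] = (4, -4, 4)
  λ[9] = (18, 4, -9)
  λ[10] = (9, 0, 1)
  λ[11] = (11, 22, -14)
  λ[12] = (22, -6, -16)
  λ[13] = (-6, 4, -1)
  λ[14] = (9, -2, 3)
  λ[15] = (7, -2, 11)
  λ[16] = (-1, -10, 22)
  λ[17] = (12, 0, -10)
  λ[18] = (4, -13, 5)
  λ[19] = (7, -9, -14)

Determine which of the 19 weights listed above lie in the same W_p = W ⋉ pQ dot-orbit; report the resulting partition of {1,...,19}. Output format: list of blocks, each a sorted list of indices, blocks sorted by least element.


Cartan matrix: type A_3 (|W|=24); un-permuting the 3 rows.

Folding the 19 weights λ_j+ρ into Ā_13 (reps in the given 3-coord order):

  1: (4, 8, 1)
  2: (4, 8, 1)
  3: (5, 3, 2)
  4: (0, 0, 5)
  5: (0, 0, 5)
  6: (4, 8, 1)
  7: (9, 0, 3)
  8: (5, 3, 2)
  9: (5, 3, 2)
  10: (10, 1, 2)
  11: (9, 0, 3)
  12: (5, 3, 2)
  13: (0, 0, 5)
  14: (9, 0, 3)
  15: (1, 6, 5)
  16: (9, 0, 3)
  17: (4, 8, 1)
  18: (1, 6, 5)
  19: (0, 0, 5)

Partition of {1..19} into 6 W_13-dot-orbits:

[[1, 2, 6, 17], [3, 8, 9, 12], [4, 5, 13, 19], [7, 11, 14, 16], [10], [15, 18]]


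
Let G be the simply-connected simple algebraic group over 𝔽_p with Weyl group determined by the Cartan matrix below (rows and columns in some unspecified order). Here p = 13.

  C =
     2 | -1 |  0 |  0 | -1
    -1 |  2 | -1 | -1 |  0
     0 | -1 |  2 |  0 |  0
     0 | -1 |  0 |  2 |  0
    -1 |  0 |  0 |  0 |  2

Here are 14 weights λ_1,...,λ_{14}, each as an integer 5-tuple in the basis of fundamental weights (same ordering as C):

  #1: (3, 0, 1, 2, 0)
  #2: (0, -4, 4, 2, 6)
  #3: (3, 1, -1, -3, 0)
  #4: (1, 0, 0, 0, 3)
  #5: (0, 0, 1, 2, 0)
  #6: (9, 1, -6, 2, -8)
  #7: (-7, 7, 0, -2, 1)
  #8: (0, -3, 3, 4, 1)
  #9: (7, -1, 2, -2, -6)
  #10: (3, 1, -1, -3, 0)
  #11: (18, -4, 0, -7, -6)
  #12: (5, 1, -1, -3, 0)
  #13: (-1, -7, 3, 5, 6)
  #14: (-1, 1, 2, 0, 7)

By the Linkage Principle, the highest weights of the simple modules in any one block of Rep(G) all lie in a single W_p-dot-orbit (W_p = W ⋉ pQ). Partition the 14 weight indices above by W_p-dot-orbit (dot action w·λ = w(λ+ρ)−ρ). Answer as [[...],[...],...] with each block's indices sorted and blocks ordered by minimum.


Type D_5, rank 5, |W|=1920; reorder rows/cols to standard.

Alcove-folded reps (p=13, 14 weights, presented ϖ-order):

    1: (1, 1, 2, 3, 1)
    2: (2, 1, 2, 0, 5)
    3: (4, 0, 0, 2, 1)
    4: (2, 1, 1, 1, 4)
    5: (1, 1, 2, 3, 1)
    6: (2, 1, 2, 0, 5)
    7: (2, 1, 1, 1, 4)
    8: (1, 1, 2, 3, 1)
    9: (2, 1, 2, 0, 5)
    10: (4, 0, 0, 2, 1)
    11: (1, 1, 2, 3, 1)
    12: (4, 0, 0, 2, 1)
    13: (4, 0, 0, 2, 1)
    14: (2, 1, 2, 0, 5)

These 14 weights hit 4 W_13-dot-orbits; sizes (4, 4, 4, 2):

[[1, 5, 8, 11], [2, 6, 9, 14], [3, 10, 12, 13], [4, 7]]
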